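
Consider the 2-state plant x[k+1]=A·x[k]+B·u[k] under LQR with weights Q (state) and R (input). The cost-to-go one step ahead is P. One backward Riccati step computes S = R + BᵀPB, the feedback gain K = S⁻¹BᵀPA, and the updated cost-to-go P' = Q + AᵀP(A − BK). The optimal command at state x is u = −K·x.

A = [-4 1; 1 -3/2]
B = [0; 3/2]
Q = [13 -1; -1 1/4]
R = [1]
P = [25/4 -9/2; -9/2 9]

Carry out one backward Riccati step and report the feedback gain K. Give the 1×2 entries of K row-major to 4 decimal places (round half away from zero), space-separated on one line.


1.9059 -1.2706

BᵀP = [-6.7500 13.5000]
S = R + BᵀPB = [1] + [20.2500] = [21.2500]
BᵀPA = [40.5000 -27.0000]
K = S⁻¹·BᵀPA = [1.9059 -1.2706]
A−BK = [-4.0000 1.0000; -1.8588 0.4059]
AᵀP(A−BK) = [67.8118 -18.5412; -18.5412 5.6941]
P' = Q + AᵀP(A−BK) = [80.8118 -19.5412; -19.5412 5.9441]
tr(P') = 86.7559


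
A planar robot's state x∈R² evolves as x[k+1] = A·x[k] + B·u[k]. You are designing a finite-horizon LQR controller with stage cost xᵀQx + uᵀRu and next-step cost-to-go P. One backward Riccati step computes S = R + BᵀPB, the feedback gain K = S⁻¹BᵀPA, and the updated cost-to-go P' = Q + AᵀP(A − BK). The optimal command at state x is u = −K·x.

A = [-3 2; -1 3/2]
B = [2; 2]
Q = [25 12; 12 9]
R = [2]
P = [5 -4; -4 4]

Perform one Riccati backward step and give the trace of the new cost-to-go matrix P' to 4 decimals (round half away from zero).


BᵀP = [2.0000 0.0000]
S = R + BᵀPB = [2] + [4.0000] = [6.0000]
BᵀPA = [-6.0000 4.0000]
K = S⁻¹·BᵀPA = [-1.0000 0.6667]
A−BK = [-1.0000 0.6667; 1.0000 0.1667]
AᵀP(A−BK) = [19.0000 -6.0000; -6.0000 2.3333]
P' = Q + AᵀP(A−BK) = [44.0000 6.0000; 6.0000 11.3333]
tr(P') = 55.3333

55.3333


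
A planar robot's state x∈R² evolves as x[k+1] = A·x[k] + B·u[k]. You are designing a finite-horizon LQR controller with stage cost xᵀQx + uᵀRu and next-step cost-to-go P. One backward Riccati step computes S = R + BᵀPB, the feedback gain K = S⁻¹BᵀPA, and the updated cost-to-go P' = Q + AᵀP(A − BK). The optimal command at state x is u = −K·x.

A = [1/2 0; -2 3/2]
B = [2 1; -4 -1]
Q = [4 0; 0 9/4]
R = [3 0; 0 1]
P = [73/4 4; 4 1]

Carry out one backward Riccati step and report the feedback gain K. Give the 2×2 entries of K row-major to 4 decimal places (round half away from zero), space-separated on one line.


BᵀP = [20.5000 4.0000; 14.2500 3.0000]
S = R + BᵀPB = [3 0; 0 1] + [25.0000 16.5000; 16.5000 11.2500] = [28.0000 16.5000; 16.5000 12.2500]
BᵀPA = [2.2500 6.0000; 1.1250 4.5000]
K = S⁻¹·BᵀPA = [0.1272 -0.0106; -0.0795 0.3816]
A−BK = [0.3251 -0.3604; -1.5707 1.8392]
AᵀP(A−BK) = [0.3657 -0.4055; -0.4055 0.5963]
P' = Q + AᵀP(A−BK) = [4.3657 -0.4055; -0.4055 2.8463]
tr(P') = 7.2120

0.1272 -0.0106 -0.0795 0.3816


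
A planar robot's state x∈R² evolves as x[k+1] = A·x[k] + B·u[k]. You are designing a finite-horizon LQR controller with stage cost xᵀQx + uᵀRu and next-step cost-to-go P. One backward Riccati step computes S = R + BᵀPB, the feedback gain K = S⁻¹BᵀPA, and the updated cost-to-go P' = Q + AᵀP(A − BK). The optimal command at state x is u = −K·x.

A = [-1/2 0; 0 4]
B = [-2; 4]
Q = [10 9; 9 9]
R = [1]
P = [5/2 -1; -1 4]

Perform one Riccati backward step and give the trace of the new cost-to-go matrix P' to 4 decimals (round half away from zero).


26.4354

BᵀP = [-9.0000 18.0000]
S = R + BᵀPB = [1] + [90.0000] = [91.0000]
BᵀPA = [4.5000 72.0000]
K = S⁻¹·BᵀPA = [0.0495 0.7912]
A−BK = [-0.4011 1.5824; -0.1978 0.8352]
AᵀP(A−BK) = [0.4025 -1.5604; -1.5604 7.0330]
P' = Q + AᵀP(A−BK) = [10.4025 7.4396; 7.4396 16.0330]
tr(P') = 26.4354


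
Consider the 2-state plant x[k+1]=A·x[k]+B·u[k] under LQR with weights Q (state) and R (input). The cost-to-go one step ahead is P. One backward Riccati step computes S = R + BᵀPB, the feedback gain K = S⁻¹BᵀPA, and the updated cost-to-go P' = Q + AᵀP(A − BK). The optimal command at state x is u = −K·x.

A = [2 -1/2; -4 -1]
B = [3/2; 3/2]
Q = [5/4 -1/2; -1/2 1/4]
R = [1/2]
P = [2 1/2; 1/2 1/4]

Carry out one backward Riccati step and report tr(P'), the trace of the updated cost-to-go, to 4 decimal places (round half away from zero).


4.4460

BᵀP = [3.7500 1.1250]
S = R + BᵀPB = [1/2] + [7.3125] = [7.8125]
BᵀPA = [3.0000 -3.0000]
K = S⁻¹·BᵀPA = [0.3840 -0.3840]
A−BK = [1.4240 0.0760; -4.5760 -0.4240]
AᵀP(A−BK) = [2.8480 0.1520; 0.1520 0.0980]
P' = Q + AᵀP(A−BK) = [4.0980 -0.3480; -0.3480 0.3480]
tr(P') = 4.4460


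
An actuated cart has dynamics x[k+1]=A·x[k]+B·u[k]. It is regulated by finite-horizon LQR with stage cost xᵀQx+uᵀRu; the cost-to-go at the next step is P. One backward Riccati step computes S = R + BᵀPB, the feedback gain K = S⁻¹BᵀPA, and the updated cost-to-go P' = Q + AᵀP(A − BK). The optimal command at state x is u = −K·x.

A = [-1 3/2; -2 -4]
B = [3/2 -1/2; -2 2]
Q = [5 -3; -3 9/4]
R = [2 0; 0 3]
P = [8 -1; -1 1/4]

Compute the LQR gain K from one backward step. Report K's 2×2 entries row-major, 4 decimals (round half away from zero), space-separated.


BᵀP = [14.0000 -2.0000; -6.0000 1.0000]
S = R + BᵀPB = [2 0; 0 3] + [25.0000 -11.0000; -11.0000 5.0000] = [27.0000 -11.0000; -11.0000 8.0000]
BᵀPA = [-10.0000 29.0000; 4.0000 -13.0000]
K = S⁻¹·BᵀPA = [-0.3789 0.9368; -0.0211 -0.3368]
A−BK = [-0.4421 -0.0737; -2.7158 -1.4526]
AᵀP(A−BK) = [1.2947 -0.2842; -0.2842 2.4526]
P' = Q + AᵀP(A−BK) = [6.2947 -3.2842; -3.2842 4.7026]
tr(P') = 10.9974

-0.3789 0.9368 -0.0211 -0.3368


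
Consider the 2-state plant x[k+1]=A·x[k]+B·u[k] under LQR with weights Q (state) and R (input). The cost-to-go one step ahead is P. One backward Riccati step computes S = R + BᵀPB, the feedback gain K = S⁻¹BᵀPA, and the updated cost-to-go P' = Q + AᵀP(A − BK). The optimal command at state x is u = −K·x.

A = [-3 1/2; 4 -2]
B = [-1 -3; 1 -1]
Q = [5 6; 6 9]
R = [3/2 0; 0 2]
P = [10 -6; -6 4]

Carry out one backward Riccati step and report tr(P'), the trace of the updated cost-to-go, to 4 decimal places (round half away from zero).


26.6942

BᵀP = [-16.0000 10.0000; -24.0000 14.0000]
S = R + BᵀPB = [3/2 0; 0 2] + [26.0000 38.0000; 38.0000 58.0000] = [27.5000 38.0000; 38.0000 60.0000]
BᵀPA = [88.0000 -28.0000; 128.0000 -40.0000]
K = S⁻¹·BᵀPA = [2.0194 -0.7767; 0.8544 -0.1748]
A−BK = [1.5825 -0.8010; 2.8350 -1.3981]
AᵀP(A−BK) = [10.9320 -4.2816; -4.2816 1.7621]
P' = Q + AᵀP(A−BK) = [15.9320 1.7184; 1.7184 10.7621]
tr(P') = 26.6942


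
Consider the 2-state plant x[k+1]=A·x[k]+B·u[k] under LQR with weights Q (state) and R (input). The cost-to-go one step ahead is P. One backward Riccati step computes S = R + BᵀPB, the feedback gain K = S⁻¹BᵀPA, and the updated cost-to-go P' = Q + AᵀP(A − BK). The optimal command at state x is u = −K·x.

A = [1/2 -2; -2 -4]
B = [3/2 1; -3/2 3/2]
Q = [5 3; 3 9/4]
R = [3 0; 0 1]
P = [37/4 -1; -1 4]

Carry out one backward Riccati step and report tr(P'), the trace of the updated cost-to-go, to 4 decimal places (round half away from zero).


14.6127

BᵀP = [15.3750 -7.5000; 7.7500 5.0000]
S = R + BᵀPB = [3 0; 0 1] + [34.3125 4.1250; 4.1250 15.2500] = [37.3125 4.1250; 4.1250 16.2500]
BᵀPA = [22.6875 -0.7500; -6.1250 -35.5000]
K = S⁻¹·BᵀPA = [0.6685 0.2278; -0.5466 -2.2424]
A−BK = [0.0439 -0.0993; -0.1774 -0.2946]
AᵀP(A−BK) = [1.7986 1.8466; 1.8466 5.5641]
P' = Q + AᵀP(A−BK) = [6.7986 4.8466; 4.8466 7.8141]
tr(P') = 14.6127


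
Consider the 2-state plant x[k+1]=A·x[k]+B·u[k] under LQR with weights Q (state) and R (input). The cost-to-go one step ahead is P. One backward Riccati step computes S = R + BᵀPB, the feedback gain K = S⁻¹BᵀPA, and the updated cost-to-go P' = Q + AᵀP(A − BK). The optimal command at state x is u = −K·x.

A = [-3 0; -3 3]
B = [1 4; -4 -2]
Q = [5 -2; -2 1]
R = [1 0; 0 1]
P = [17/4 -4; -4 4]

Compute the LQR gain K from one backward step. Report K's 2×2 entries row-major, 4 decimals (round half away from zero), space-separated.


0.5643 -0.5121 -0.4784 -0.0674

BᵀP = [20.2500 -20.0000; 25.0000 -24.0000]
S = R + BᵀPB = [1 0; 0 1] + [100.2500 121.0000; 121.0000 148.0000] = [101.2500 121.0000; 121.0000 149.0000]
BᵀPA = [-0.7500 -60.0000; -3.0000 -72.0000]
K = S⁻¹·BᵀPA = [0.5643 -0.5121; -0.4784 -0.0674]
A−BK = [-1.6508 0.7816; -1.6996 0.8170]
AᵀP(A−BK) = [1.2381 -0.5862; -0.5862 0.4245]
P' = Q + AᵀP(A−BK) = [6.2381 -2.5862; -2.5862 1.4245]
tr(P') = 7.6625


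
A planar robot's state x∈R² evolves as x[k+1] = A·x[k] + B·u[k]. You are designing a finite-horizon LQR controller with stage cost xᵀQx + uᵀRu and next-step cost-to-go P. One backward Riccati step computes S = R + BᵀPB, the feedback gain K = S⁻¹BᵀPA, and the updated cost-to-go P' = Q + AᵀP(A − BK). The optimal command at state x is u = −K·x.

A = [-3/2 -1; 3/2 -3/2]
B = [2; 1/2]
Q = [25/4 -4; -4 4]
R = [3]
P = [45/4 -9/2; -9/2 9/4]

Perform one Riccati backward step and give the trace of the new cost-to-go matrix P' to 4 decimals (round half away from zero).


BᵀP = [20.2500 -7.8750]
S = R + BᵀPB = [3] + [36.5625] = [39.5625]
BᵀPA = [-42.1875 -8.4375]
K = S⁻¹·BᵀPA = [-1.0664 -0.2133]
A−BK = [0.6327 -0.5735; 2.0332 -1.3934]
AᵀP(A−BK) = [5.6383 -0.5598; -0.5598 1.0130]
P' = Q + AᵀP(A−BK) = [11.8883 -4.5598; -4.5598 5.0130]
tr(P') = 16.9014

16.9014


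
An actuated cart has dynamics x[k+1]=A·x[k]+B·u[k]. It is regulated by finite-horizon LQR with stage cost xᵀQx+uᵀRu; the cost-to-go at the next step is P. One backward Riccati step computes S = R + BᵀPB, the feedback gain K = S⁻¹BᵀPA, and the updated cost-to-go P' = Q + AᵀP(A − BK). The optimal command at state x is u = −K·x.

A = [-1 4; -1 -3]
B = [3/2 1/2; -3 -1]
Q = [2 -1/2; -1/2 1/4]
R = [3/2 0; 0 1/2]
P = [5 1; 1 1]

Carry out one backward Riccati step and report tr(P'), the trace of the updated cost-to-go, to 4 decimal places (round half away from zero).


BᵀP = [4.5000 -1.5000; 1.5000 -0.5000]
S = R + BᵀPB = [3/2 0; 0 1/2] + [11.2500 3.7500; 3.7500 1.2500] = [12.7500 3.7500; 3.7500 1.7500]
BᵀPA = [-3.0000 22.5000; -1.0000 7.5000]
K = S⁻¹·BᵀPA = [-0.1818 1.3636; -0.1818 1.3636]
A−BK = [-0.6364 1.2727; -1.7273 2.4545]
AᵀP(A−BK) = [7.2727 -12.5455; -12.5455 24.0909]
P' = Q + AᵀP(A−BK) = [9.2727 -13.0455; -13.0455 24.3409]
tr(P') = 33.6136

33.6136


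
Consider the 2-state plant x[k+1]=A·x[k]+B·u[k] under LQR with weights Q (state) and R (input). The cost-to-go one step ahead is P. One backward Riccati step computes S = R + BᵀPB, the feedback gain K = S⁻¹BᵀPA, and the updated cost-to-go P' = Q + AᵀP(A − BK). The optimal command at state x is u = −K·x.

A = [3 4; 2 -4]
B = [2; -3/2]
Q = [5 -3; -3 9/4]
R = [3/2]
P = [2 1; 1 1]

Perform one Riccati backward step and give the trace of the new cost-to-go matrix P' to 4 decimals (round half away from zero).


33.5543

BᵀP = [2.5000 0.5000]
S = R + BᵀPB = [3/2] + [4.2500] = [5.7500]
BᵀPA = [8.5000 8.0000]
K = S⁻¹·BᵀPA = [1.4783 1.3913]
A−BK = [0.0435 1.2174; 4.2174 -1.9130]
AᵀP(A−BK) = [21.4348 0.1739; 0.1739 4.8696]
P' = Q + AᵀP(A−BK) = [26.4348 -2.8261; -2.8261 7.1196]
tr(P') = 33.5543


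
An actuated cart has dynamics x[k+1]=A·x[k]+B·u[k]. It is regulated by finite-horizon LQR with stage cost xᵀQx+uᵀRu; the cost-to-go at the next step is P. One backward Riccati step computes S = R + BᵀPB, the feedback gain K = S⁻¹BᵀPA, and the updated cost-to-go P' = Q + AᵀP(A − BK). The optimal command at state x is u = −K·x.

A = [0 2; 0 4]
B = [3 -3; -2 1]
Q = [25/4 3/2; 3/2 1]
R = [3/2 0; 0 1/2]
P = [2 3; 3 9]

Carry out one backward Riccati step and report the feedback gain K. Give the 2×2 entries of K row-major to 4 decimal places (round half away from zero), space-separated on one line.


BᵀP = [0.0000 -9.0000; -3.0000 0.0000]
S = R + BᵀPB = [3/2 0; 0 1/2] + [18.0000 -9.0000; -9.0000 9.0000] = [19.5000 -9.0000; -9.0000 9.5000]
BᵀPA = [0.0000 -36.0000; 0.0000 -6.0000]
K = S⁻¹·BᵀPA = [0.0000 -3.7986; 0.0000 -4.2302]
A−BK = [0.0000 0.7050; 0.0000 0.6331]
AᵀP(A−BK) = [0.0000 0.0000; 0.0000 37.8705]
P' = Q + AᵀP(A−BK) = [6.2500 1.5000; 1.5000 38.8705]
tr(P') = 45.1205

0.0000 -3.7986 0.0000 -4.2302


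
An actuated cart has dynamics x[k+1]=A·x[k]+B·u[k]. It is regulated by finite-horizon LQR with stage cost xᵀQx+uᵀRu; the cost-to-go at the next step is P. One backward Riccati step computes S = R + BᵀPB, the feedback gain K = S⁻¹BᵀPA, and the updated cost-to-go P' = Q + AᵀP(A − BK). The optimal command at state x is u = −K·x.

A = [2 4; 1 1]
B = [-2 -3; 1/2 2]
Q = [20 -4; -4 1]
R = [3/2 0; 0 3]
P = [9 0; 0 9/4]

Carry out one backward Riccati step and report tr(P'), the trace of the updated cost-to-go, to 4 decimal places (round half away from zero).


BᵀP = [-18.0000 1.1250; -27.0000 4.5000]
S = R + BᵀPB = [3/2 0; 0 3] + [36.5625 56.2500; 56.2500 90.0000] = [38.0625 56.2500; 56.2500 93.0000]
BᵀPA = [-34.8750 -70.8750; -49.5000 -103.5000]
K = S⁻¹·BᵀPA = [-1.2216 -2.0479; 0.2066 0.1257]
A−BK = [0.1766 0.2814; 1.1976 1.7725]
AᵀP(A−BK) = [5.8743 9.0539; 9.0539 14.1198]
P' = Q + AᵀP(A−BK) = [25.8743 5.0539; 5.0539 15.1198]
tr(P') = 40.9940

40.9940


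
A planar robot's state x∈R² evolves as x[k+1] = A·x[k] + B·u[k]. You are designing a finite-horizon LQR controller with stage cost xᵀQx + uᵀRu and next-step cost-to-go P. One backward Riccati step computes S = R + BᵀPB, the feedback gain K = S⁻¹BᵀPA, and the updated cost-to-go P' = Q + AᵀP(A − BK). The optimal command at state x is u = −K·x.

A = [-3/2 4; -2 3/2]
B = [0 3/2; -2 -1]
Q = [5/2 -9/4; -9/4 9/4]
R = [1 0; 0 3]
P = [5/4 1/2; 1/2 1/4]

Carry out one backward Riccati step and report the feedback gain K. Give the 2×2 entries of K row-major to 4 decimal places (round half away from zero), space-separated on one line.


BᵀP = [-1.0000 -0.5000; 1.3750 0.5000]
S = R + BᵀPB = [1 0; 0 3] + [1.0000 -1.0000; -1.0000 1.5625] = [2.0000 -1.0000; -1.0000 4.5625]
BᵀPA = [2.5000 -4.7500; -3.0625 6.2500]
K = S⁻¹·BᵀPA = [1.0269 -1.8981; -0.4462 0.9538]
A−BK = [-0.8308 2.5692; -0.3923 -1.3423]
AᵀP(A−BK) = [2.8788 -5.7087; -5.7087 11.5851]
P' = Q + AᵀP(A−BK) = [5.3788 -7.9587; -7.9587 13.8351]
tr(P') = 19.2139

1.0269 -1.8981 -0.4462 0.9538


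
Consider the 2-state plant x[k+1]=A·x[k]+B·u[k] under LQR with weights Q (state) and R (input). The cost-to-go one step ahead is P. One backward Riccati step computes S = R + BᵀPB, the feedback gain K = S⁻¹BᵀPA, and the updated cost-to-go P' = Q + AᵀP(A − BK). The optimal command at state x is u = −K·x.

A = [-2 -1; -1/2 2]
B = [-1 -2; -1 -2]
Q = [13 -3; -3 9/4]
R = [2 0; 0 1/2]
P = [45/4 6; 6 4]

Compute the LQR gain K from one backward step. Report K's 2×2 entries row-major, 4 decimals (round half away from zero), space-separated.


0.0849 -0.0059 0.6792 -0.0473

BᵀP = [-17.2500 -10.0000; -34.5000 -20.0000]
S = R + BᵀPB = [2 0; 0 1/2] + [27.2500 54.5000; 54.5000 109.0000] = [29.2500 54.5000; 54.5000 109.5000]
BᵀPA = [39.5000 -2.7500; 79.0000 -5.5000]
K = S⁻¹·BᵀPA = [0.0849 -0.0059; 0.6792 -0.0473]
A−BK = [-0.5567 -1.1005; 0.9433 1.8995]
AᵀP(A−BK) = [0.9893 1.4691; 1.4691 2.9737]
P' = Q + AᵀP(A−BK) = [13.9893 -1.5309; -1.5309 5.2237]
tr(P') = 19.2129


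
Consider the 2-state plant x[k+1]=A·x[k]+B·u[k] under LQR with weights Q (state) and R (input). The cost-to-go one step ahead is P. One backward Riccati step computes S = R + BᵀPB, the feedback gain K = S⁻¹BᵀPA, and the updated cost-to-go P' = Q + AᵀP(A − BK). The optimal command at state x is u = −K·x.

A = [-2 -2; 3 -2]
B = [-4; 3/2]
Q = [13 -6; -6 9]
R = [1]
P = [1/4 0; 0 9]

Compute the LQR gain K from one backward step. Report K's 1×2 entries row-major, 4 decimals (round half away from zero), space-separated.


BᵀP = [-1.0000 13.5000]
S = R + BᵀPB = [1] + [24.2500] = [25.2500]
BᵀPA = [42.5000 -25.0000]
K = S⁻¹·BᵀPA = [1.6832 -0.9901]
A−BK = [4.7327 -5.9604; 0.4752 -0.5149]
AᵀP(A−BK) = [10.4653 -10.9208; -10.9208 12.2475]
P' = Q + AᵀP(A−BK) = [23.4653 -16.9208; -16.9208 21.2475]
tr(P') = 44.7129

1.6832 -0.9901


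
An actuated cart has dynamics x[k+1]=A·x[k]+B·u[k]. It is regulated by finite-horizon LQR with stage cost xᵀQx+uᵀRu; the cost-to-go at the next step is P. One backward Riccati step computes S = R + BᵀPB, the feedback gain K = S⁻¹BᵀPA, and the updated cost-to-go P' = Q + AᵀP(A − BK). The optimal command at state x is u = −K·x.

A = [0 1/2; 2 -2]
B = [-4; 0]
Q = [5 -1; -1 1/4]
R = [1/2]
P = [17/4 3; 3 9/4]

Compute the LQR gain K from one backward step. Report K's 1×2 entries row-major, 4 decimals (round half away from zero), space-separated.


BᵀP = [-17.0000 -12.0000]
S = R + BᵀPB = [1/2] + [68.0000] = [68.5000]
BᵀPA = [-24.0000 15.5000]
K = S⁻¹·BᵀPA = [-0.3504 0.2263]
A−BK = [-1.4015 1.4051; 2.0000 -2.0000]
AᵀP(A−BK) = [0.5912 -0.5693; -0.5693 0.5552]
P' = Q + AᵀP(A−BK) = [5.5912 -1.5693; -1.5693 0.8052]
tr(P') = 6.3964

-0.3504 0.2263


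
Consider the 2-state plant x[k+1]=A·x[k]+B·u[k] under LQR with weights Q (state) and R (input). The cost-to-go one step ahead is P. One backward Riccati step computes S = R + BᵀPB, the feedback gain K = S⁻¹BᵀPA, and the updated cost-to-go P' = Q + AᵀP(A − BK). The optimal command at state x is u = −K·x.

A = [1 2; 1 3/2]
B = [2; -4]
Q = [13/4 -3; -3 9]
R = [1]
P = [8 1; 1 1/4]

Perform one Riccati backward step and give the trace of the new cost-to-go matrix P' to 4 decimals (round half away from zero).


22.0506

BᵀP = [12.0000 1.0000]
S = R + BᵀPB = [1] + [20.0000] = [21.0000]
BᵀPA = [13.0000 25.5000]
K = S⁻¹·BᵀPA = [0.6190 1.2143]
A−BK = [-0.2381 -0.4286; 3.4762 6.3571]
AᵀP(A−BK) = [2.2024 4.0893; 4.0893 7.5982]
P' = Q + AᵀP(A−BK) = [5.4524 1.0893; 1.0893 16.5982]
tr(P') = 22.0506


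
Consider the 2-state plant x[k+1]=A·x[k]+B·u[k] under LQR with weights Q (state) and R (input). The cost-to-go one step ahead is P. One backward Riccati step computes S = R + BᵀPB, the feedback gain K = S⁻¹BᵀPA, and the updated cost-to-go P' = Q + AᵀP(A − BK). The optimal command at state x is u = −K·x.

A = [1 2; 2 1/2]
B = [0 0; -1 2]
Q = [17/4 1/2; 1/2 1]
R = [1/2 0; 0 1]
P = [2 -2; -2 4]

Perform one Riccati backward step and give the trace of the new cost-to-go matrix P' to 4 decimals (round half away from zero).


BᵀP = [2.0000 -4.0000; -4.0000 8.0000]
S = R + BᵀPB = [1/2 0; 0 1] + [4.0000 -8.0000; -8.0000 16.0000] = [4.5000 -8.0000; -8.0000 17.0000]
BᵀPA = [-6.0000 2.0000; 12.0000 -4.0000]
K = S⁻¹·BᵀPA = [-0.4800 0.1600; 0.4800 -0.1600]
A−BK = [1.0000 2.0000; 0.5600 0.9800]
AᵀP(A−BK) = [1.3600 1.8800; 1.8800 4.0400]
P' = Q + AᵀP(A−BK) = [5.6100 2.3800; 2.3800 5.0400]
tr(P') = 10.6500

10.6500


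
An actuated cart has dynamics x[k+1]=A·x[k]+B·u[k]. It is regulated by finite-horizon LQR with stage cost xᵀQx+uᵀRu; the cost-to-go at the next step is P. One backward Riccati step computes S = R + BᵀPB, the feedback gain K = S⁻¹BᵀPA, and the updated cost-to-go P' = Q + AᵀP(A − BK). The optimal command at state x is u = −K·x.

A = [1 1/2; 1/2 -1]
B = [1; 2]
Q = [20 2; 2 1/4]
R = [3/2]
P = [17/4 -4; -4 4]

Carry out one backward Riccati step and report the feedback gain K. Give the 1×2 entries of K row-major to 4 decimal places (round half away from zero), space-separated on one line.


-0.3043 -1.0217

BᵀP = [-3.7500 4.0000]
S = R + BᵀPB = [3/2] + [4.2500] = [5.7500]
BᵀPA = [-1.7500 -5.8750]
K = S⁻¹·BᵀPA = [-0.3043 -1.0217]
A−BK = [1.3043 1.5217; 1.1087 1.0435]
AᵀP(A−BK) = [0.7174 1.3370; 1.3370 3.0598]
P' = Q + AᵀP(A−BK) = [20.7174 3.3370; 3.3370 3.3098]
tr(P') = 24.0272


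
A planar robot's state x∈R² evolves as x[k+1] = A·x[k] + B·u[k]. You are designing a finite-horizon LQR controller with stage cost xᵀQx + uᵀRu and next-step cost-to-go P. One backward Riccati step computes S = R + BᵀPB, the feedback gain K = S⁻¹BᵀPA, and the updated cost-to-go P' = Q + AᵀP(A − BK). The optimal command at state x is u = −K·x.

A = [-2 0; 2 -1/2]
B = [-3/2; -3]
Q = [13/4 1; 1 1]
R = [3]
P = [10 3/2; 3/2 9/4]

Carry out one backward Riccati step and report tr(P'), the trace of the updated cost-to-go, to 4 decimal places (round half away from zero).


34.0277

BᵀP = [-19.5000 -9.0000]
S = R + BᵀPB = [3] + [56.2500] = [59.2500]
BᵀPA = [21.0000 4.5000]
K = S⁻¹·BᵀPA = [0.3544 0.0759]
A−BK = [-1.4684 0.1139; 3.0633 -0.2722]
AᵀP(A−BK) = [29.5570 -2.3449; -2.3449 0.2207]
P' = Q + AᵀP(A−BK) = [32.8070 -1.3449; -1.3449 1.2207]
tr(P') = 34.0277


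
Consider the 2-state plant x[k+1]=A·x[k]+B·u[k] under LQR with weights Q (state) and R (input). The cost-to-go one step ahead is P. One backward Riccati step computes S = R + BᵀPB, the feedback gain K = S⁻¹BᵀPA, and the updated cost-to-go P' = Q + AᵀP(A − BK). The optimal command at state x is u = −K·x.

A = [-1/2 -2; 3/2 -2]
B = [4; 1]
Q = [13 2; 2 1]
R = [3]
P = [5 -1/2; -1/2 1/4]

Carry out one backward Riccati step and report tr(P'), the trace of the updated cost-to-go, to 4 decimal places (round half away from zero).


BᵀP = [19.5000 -1.7500]
S = R + BᵀPB = [3] + [76.2500] = [79.2500]
BᵀPA = [-12.3750 -35.5000]
K = S⁻¹·BᵀPA = [-0.1562 -0.4479]
A−BK = [0.1246 -0.2082; 1.6562 -1.5521]
AᵀP(A−BK) = [0.6301 -0.2934; -0.2934 1.0978]
P' = Q + AᵀP(A−BK) = [13.6301 1.7066; 1.7066 2.0978]
tr(P') = 15.7279

15.7279


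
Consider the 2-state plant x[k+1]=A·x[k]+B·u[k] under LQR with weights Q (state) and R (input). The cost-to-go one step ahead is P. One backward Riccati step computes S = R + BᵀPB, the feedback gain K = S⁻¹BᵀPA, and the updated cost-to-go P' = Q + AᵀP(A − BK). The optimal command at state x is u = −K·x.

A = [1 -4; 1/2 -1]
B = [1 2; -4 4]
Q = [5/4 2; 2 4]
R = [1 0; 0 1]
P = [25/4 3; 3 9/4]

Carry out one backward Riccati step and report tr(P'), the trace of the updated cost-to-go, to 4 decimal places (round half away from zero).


8.4456

BᵀP = [-5.7500 -6.0000; 24.5000 15.0000]
S = R + BᵀPB = [1 0; 0 1] + [18.2500 -35.5000; -35.5000 109.0000] = [19.2500 -35.5000; -35.5000 110.0000]
BᵀPA = [-8.7500 29.0000; 32.0000 -113.0000]
K = S⁻¹·BᵀPA = [0.2024 -0.9583; 0.3562 -1.3365]
A−BK = [0.0852 -0.3686; -0.1153 0.5130]
AᵀP(A−BK) = [0.1842 -0.7408; -0.7408 3.0114]
P' = Q + AᵀP(A−BK) = [1.4342 1.2592; 1.2592 7.0114]
tr(P') = 8.4456


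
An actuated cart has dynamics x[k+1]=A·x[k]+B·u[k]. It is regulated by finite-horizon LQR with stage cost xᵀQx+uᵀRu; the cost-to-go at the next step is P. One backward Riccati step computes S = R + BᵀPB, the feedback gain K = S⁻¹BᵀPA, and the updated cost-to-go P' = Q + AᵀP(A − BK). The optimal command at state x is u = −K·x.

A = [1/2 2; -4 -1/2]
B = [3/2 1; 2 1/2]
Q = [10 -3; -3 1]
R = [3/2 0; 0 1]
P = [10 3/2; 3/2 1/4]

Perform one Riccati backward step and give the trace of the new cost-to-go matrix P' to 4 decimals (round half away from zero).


12.5822

BᵀP = [18.0000 2.7500; 10.7500 1.6250]
S = R + BᵀPB = [3/2 0; 0 1] + [32.5000 19.3750; 19.3750 11.5625] = [34.0000 19.3750; 19.3750 12.5625]
BᵀPA = [-2.0000 34.6250; -1.1250 20.6875]
K = S⁻¹·BᵀPA = [-0.0643 0.6602; 0.0097 0.6285]
A−BK = [0.5868 0.3812; -3.8762 -2.1347]
AᵀP(A−BK) = [0.3822 0.1525; 0.1525 1.1999]
P' = Q + AᵀP(A−BK) = [10.3822 -2.8475; -2.8475 2.1999]
tr(P') = 12.5822


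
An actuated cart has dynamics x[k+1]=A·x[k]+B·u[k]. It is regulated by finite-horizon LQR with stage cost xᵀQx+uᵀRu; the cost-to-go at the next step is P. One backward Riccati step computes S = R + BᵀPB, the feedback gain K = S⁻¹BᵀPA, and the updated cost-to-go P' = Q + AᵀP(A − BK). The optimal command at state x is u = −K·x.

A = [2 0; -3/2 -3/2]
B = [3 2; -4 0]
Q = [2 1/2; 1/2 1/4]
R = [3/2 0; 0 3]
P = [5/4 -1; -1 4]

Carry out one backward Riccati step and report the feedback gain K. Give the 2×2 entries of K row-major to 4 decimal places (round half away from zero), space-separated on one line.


BᵀP = [7.7500 -19.0000; 2.5000 -2.0000]
S = R + BᵀPB = [3/2 0; 0 3] + [99.2500 15.5000; 15.5000 5.0000] = [100.7500 15.5000; 15.5000 8.0000]
BᵀPA = [44.0000 28.5000; 8.0000 3.0000]
K = S⁻¹·BᵀPA = [0.4030 0.3208; 0.2192 -0.2466]
A−BK = [0.3526 -0.4693; 0.1120 -0.2167]
AᵀP(A−BK) = [0.5144 -0.1432; -0.1432 0.5966]
P' = Q + AᵀP(A−BK) = [2.5144 0.3568; 0.3568 0.8466]
tr(P') = 3.3609

0.4030 0.3208 0.2192 -0.2466


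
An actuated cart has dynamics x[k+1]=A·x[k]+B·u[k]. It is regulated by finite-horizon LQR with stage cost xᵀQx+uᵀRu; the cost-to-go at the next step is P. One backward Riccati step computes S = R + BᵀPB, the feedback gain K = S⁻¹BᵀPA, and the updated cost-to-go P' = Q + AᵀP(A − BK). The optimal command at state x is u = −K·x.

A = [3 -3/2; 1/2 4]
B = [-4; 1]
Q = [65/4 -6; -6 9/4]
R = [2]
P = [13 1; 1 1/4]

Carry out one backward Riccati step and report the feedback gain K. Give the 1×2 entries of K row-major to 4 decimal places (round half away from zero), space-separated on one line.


BᵀP = [-51.0000 -3.7500]
S = R + BᵀPB = [2] + [200.2500] = [202.2500]
BᵀPA = [-154.8750 61.5000]
K = S⁻¹·BᵀPA = [-0.7658 0.3041]
A−BK = [-0.0630 -0.2837; 1.2658 3.6959]
AᵀP(A−BK) = [1.4654 0.3443; 0.3443 2.5491]
P' = Q + AᵀP(A−BK) = [17.7154 -5.6557; -5.6557 4.7991]
tr(P') = 22.5145

-0.7658 0.3041


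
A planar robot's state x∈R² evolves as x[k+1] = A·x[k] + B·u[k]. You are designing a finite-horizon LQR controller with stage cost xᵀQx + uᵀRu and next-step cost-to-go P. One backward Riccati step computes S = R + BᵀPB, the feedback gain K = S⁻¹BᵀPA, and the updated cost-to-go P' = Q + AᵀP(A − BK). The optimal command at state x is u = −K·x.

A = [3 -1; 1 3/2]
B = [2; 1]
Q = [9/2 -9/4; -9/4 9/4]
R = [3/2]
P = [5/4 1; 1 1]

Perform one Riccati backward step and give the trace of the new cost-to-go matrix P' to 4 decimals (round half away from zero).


BᵀP = [3.5000 3.0000]
S = R + BᵀPB = [3/2] + [10.0000] = [11.5000]
BᵀPA = [13.5000 1.0000]
K = S⁻¹·BᵀPA = [1.1739 0.0870]
A−BK = [0.6522 -1.1739; -0.1739 1.4130]
AᵀP(A−BK) = [2.4022 0.0761; 0.0761 0.4130]
P' = Q + AᵀP(A−BK) = [6.9022 -2.1739; -2.1739 2.6630]
tr(P') = 9.5652

9.5652


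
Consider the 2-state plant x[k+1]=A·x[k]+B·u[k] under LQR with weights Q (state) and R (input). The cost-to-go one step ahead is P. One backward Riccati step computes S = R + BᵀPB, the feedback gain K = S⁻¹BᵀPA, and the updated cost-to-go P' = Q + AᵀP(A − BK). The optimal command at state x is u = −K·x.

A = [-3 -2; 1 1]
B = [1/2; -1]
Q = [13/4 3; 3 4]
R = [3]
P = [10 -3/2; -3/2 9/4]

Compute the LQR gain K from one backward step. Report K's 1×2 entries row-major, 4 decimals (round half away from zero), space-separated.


-2.4324 -1.7297

BᵀP = [6.5000 -3.0000]
S = R + BᵀPB = [3] + [6.2500] = [9.2500]
BᵀPA = [-22.5000 -16.0000]
K = S⁻¹·BᵀPA = [-2.4324 -1.7297]
A−BK = [-1.7838 -1.1351; -1.4324 -0.7297]
AᵀP(A−BK) = [46.5203 30.8311; 30.8311 20.5743]
P' = Q + AᵀP(A−BK) = [49.7703 33.8311; 33.8311 24.5743]
tr(P') = 74.3446


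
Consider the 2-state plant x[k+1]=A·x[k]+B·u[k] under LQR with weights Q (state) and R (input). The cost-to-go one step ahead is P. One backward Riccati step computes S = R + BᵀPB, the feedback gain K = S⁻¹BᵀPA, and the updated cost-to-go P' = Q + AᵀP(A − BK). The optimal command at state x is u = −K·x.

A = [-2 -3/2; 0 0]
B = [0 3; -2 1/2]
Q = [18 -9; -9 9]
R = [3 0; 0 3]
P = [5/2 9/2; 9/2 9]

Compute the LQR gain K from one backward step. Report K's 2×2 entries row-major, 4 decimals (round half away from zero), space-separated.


0.1295 0.0971 -0.3597 -0.2698

BᵀP = [-9.0000 -18.0000; 9.7500 18.0000]
S = R + BᵀPB = [3 0; 0 3] + [36.0000 -36.0000; -36.0000 38.2500] = [39.0000 -36.0000; -36.0000 41.2500]
BᵀPA = [18.0000 13.5000; -19.5000 -14.6250]
K = S⁻¹·BᵀPA = [0.1295 0.0971; -0.3597 -0.2698]
A−BK = [-0.9209 -0.6906; 0.4388 0.3291]
AᵀP(A−BK) = [0.6547 0.4910; 0.4910 0.3683]
P' = Q + AᵀP(A−BK) = [18.6547 -8.5090; -8.5090 9.3683]
tr(P') = 28.0229


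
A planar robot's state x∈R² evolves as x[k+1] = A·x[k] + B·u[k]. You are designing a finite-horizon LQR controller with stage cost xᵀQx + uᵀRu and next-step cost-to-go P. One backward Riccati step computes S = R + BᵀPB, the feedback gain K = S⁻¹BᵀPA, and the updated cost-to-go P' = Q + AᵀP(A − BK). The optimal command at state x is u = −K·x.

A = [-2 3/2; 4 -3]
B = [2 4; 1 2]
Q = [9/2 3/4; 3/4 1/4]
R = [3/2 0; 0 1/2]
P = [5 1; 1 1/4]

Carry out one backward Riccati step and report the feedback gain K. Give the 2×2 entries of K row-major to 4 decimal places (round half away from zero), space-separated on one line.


BᵀP = [11.0000 2.2500; 22.0000 4.5000]
S = R + BᵀPB = [3/2 0; 0 1/2] + [24.2500 48.5000; 48.5000 97.0000] = [25.7500 48.5000; 48.5000 97.5000]
BᵀPA = [-13.0000 9.7500; -26.0000 19.5000]
K = S⁻¹·BᵀPA = [-0.0410 0.0308; -0.2463 0.1847]
A−BK = [-0.9329 0.6997; 4.5335 -3.4002]
AᵀP(A−BK) = [1.0639 -0.7979; -0.7979 0.5985]
P' = Q + AᵀP(A−BK) = [5.5639 -0.0479; -0.0479 0.8485]
tr(P') = 6.4124

-0.0410 0.0308 -0.2463 0.1847


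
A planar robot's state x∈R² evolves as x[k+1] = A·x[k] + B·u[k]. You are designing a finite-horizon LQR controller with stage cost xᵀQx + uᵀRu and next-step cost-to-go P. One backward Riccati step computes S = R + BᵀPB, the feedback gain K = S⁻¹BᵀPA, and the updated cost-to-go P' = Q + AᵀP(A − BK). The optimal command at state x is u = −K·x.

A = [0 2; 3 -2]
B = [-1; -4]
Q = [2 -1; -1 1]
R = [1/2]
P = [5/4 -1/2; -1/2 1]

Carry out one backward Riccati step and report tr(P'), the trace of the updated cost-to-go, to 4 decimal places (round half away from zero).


BᵀP = [0.7500 -3.5000]
S = R + BᵀPB = [1/2] + [13.2500] = [13.7500]
BᵀPA = [-10.5000 8.5000]
K = S⁻¹·BᵀPA = [-0.7636 0.6182]
A−BK = [-0.7636 2.6182; -0.0545 0.4727]
AᵀP(A−BK) = [0.9818 -2.5091; -2.5091 7.7455]
P' = Q + AᵀP(A−BK) = [2.9818 -3.5091; -3.5091 8.7455]
tr(P') = 11.7273

11.7273


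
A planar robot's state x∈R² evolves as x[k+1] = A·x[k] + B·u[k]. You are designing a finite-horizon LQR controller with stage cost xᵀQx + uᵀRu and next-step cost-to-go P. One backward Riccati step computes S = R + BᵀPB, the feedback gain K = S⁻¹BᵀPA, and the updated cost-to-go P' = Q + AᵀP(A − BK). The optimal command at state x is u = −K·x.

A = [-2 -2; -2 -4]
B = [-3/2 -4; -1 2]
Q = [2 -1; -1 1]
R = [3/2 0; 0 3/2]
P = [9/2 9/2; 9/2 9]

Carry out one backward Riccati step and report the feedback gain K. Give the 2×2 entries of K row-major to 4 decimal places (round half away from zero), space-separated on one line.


BᵀP = [-11.2500 -15.7500; -9.0000 0.0000]
S = R + BᵀPB = [3/2 0; 0 3/2] + [32.6250 13.5000; 13.5000 36.0000] = [34.1250 13.5000; 13.5000 37.5000]
BᵀPA = [54.0000 85.5000; 18.0000 18.0000]
K = S⁻¹·BᵀPA = [1.6238 2.7002; -0.1046 -0.4921]
A−BK = [0.0174 0.0820; -0.1671 -0.3157]
AᵀP(A−BK) = [4.1978 7.0487; 7.0487 11.9938]
P' = Q + AᵀP(A−BK) = [6.1978 6.0487; 6.0487 12.9938]
tr(P') = 19.1917

1.6238 2.7002 -0.1046 -0.4921


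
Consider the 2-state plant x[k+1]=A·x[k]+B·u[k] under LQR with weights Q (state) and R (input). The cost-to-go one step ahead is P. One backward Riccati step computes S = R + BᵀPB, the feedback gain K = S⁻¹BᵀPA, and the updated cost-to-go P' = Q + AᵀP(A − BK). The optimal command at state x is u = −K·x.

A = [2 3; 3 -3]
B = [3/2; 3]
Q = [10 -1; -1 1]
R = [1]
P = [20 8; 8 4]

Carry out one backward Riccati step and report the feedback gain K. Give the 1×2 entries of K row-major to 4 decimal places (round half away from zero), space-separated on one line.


BᵀP = [54.0000 24.0000]
S = R + BᵀPB = [1] + [153.0000] = [154.0000]
BᵀPA = [180.0000 90.0000]
K = S⁻¹·BᵀPA = [1.1688 0.5844]
A−BK = [0.2468 2.1234; -0.5065 -4.7532]
AᵀP(A−BK) = [1.6104 2.8052; 2.8052 19.4026]
P' = Q + AᵀP(A−BK) = [11.6104 1.8052; 1.8052 20.4026]
tr(P') = 32.0130

1.1688 0.5844


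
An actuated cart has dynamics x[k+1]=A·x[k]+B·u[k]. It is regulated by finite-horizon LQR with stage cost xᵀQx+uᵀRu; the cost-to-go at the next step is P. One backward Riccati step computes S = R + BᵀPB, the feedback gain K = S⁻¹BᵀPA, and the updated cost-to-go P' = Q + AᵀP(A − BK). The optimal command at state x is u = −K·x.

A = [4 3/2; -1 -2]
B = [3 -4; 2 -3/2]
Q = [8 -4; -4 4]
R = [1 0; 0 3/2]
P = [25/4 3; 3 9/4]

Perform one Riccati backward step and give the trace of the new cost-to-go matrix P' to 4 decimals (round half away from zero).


BᵀP = [24.7500 13.5000; -29.5000 -15.3750]
S = R + BᵀPB = [1 0; 0 3/2] + [101.2500 -119.2500; -119.2500 141.0625] = [102.2500 -119.2500; -119.2500 142.5625]
BᵀPA = [85.5000 10.1250; -102.6250 -13.5000]
K = S⁻¹·BᵀPA = [-0.1373 -0.4669; -0.8347 -0.4852]
A−BK = [1.0731 0.9597; -1.9775 -1.7941]
AᵀP(A−BK) = [4.3273 3.6216; 3.6216 3.2390]
P' = Q + AᵀP(A−BK) = [12.3273 -0.3784; -0.3784 7.2390]
tr(P') = 19.5663

19.5663


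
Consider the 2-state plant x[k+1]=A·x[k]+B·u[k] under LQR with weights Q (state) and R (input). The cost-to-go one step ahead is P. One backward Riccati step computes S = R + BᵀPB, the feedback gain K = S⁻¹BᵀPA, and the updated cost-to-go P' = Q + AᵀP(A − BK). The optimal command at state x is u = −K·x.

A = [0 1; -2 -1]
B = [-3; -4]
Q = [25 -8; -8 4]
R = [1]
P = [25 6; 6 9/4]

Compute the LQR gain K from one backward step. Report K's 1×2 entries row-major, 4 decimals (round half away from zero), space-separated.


BᵀP = [-99.0000 -27.0000]
S = R + BᵀPB = [1] + [405.0000] = [406.0000]
BᵀPA = [54.0000 -72.0000]
K = S⁻¹·BᵀPA = [0.1330 -0.1773]
A−BK = [0.3990 0.4680; -1.4680 -1.7094]
AᵀP(A−BK) = [1.8177 2.0764; 2.0764 2.4815]
P' = Q + AᵀP(A−BK) = [26.8177 -5.9236; -5.9236 6.4815]
tr(P') = 33.2993

0.1330 -0.1773


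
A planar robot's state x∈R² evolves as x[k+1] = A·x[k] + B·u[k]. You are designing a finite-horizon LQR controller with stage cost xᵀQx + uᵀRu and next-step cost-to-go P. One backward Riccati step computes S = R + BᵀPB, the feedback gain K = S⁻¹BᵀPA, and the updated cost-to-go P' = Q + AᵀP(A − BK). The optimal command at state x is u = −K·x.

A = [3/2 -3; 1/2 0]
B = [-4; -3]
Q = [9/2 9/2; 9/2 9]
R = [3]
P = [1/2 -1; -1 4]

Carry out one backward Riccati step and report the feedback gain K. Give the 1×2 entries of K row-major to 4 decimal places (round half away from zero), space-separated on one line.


-0.1087 -0.1304

BᵀP = [1.0000 -8.0000]
S = R + BᵀPB = [3] + [20.0000] = [23.0000]
BᵀPA = [-2.5000 -3.0000]
K = S⁻¹·BᵀPA = [-0.1087 -0.1304]
A−BK = [1.0652 -3.5217; 0.1739 -0.3913]
AᵀP(A−BK) = [0.3533 -1.0761; -1.0761 4.1087]
P' = Q + AᵀP(A−BK) = [4.8533 3.4239; 3.4239 13.1087]
tr(P') = 17.9620


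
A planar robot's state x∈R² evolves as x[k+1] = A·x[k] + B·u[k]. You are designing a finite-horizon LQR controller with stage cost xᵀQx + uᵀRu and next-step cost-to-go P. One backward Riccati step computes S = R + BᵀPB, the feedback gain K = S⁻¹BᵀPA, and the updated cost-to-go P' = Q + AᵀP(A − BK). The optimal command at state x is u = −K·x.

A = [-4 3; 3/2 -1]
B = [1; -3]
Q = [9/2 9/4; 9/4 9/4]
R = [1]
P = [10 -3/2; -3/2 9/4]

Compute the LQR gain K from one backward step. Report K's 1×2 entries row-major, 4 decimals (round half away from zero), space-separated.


-1.7484 1.2857

BᵀP = [14.5000 -8.2500]
S = R + BᵀPB = [1] + [39.2500] = [40.2500]
BᵀPA = [-70.3750 51.7500]
K = S⁻¹·BᵀPA = [-1.7484 1.2857]
A−BK = [-2.2516 1.7143; -3.7453 2.8571]
AᵀP(A−BK) = [60.0155 -45.6429; -45.6429 34.7143]
P' = Q + AᵀP(A−BK) = [64.5155 -43.3929; -43.3929 36.9643]
tr(P') = 101.4798


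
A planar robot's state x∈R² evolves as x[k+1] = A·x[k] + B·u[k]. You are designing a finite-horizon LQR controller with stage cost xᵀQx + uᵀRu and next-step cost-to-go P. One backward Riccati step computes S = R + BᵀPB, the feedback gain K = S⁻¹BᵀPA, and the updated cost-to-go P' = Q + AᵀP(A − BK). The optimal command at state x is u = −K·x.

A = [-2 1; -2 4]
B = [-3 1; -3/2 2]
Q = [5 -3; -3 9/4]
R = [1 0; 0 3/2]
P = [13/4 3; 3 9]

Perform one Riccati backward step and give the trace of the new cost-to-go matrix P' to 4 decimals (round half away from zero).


14.4364

BᵀP = [-14.2500 -22.5000; 9.2500 21.0000]
S = R + BᵀPB = [1 0; 0 3/2] + [76.5000 -59.2500; -59.2500 51.2500] = [77.5000 -59.2500; -59.2500 52.7500]
BᵀPA = [73.5000 -104.2500; -60.5000 93.2500]
K = S⁻¹·BᵀPA = [0.5064 0.0448; -0.5781 1.8181]
A−BK = [0.0974 -0.6837; -0.0842 0.4310]
AᵀP(A−BK) = [0.8032 -1.7982; -1.7982 6.3832]
P' = Q + AᵀP(A−BK) = [5.8032 -4.7982; -4.7982 8.6332]
tr(P') = 14.4364


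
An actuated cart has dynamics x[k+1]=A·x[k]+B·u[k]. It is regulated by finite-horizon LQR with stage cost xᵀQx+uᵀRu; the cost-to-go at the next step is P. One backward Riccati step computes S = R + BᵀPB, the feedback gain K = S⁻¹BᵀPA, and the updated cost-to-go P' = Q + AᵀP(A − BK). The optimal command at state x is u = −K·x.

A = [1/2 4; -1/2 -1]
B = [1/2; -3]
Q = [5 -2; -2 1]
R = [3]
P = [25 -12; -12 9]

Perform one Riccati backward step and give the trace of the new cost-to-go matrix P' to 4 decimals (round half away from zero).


104.1965

BᵀP = [48.5000 -33.0000]
S = R + BᵀPB = [3] + [123.2500] = [126.2500]
BᵀPA = [40.7500 227.0000]
K = S⁻¹·BᵀPA = [0.3228 1.7980]
A−BK = [0.3386 3.1010; 0.4683 4.3941]
AᵀP(A−BK) = [1.3470 11.2307; 11.2307 96.8495]
P' = Q + AᵀP(A−BK) = [6.3470 9.2307; 9.2307 97.8495]
tr(P') = 104.1965


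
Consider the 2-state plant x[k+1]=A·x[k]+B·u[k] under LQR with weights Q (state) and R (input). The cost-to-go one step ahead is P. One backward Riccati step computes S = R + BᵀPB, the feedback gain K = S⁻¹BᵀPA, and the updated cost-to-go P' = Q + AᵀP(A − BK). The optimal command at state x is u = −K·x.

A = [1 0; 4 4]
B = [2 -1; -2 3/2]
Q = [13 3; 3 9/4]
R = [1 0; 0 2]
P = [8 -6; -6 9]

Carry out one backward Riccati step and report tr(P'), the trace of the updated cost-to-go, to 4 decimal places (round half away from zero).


BᵀP = [28.0000 -30.0000; -17.0000 19.5000]
S = R + BᵀPB = [1 0; 0 2] + [116.0000 -73.0000; -73.0000 46.2500] = [117.0000 -73.0000; -73.0000 48.2500]
BᵀPA = [-92.0000 -120.0000; 61.0000 78.0000]
K = S⁻¹·BᵀPA = [0.0443 -0.3036; 1.3312 1.1573]
A−BK = [2.2427 1.7644; 2.0917 1.6569]
AᵀP(A−BK) = [26.8680 21.4767; 21.4767 17.3028]
P' = Q + AᵀP(A−BK) = [39.8680 24.4767; 24.4767 19.5528]
tr(P') = 59.4208

59.4208


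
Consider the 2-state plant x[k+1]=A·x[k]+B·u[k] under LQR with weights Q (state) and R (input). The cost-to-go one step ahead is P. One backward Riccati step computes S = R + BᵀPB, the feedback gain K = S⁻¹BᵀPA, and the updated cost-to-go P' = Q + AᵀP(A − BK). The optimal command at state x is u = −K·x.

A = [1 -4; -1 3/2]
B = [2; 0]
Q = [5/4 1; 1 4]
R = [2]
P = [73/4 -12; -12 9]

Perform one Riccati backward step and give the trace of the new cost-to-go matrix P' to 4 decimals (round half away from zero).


22.2933

BᵀP = [36.5000 -24.0000]
S = R + BᵀPB = [2] + [73.0000] = [75.0000]
BᵀPA = [60.5000 -182.0000]
K = S⁻¹·BᵀPA = [0.8067 -2.4267]
A−BK = [-0.6133 0.8533; -1.0000 1.5000]
AᵀP(A−BK) = [2.4467 -5.6867; -5.6867 14.5967]
P' = Q + AᵀP(A−BK) = [3.6967 -4.6867; -4.6867 18.5967]
tr(P') = 22.2933


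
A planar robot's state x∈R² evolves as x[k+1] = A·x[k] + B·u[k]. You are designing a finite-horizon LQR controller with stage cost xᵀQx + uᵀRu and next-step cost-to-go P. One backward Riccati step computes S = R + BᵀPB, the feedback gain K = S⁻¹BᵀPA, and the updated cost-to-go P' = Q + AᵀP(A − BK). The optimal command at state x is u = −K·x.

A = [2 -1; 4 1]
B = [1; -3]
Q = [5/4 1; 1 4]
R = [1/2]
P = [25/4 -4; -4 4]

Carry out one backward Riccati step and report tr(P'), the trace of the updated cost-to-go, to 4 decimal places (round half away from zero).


19.5964

BᵀP = [18.2500 -16.0000]
S = R + BᵀPB = [1/2] + [66.2500] = [66.7500]
BᵀPA = [-27.5000 -34.2500]
K = S⁻¹·BᵀPA = [-0.4120 -0.5131]
A−BK = [2.4120 -0.4869; 2.7640 -0.5393]
AᵀP(A−BK) = [13.6704 -2.6105; -2.6105 0.6760]
P' = Q + AᵀP(A−BK) = [14.9204 -1.6105; -1.6105 4.6760]
tr(P') = 19.5964
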